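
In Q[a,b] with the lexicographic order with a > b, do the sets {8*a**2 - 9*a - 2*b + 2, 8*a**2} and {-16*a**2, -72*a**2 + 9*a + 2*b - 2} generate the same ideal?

Yes, the ideals are equal.

For a fixed monomial order, each ideal has a unique reduced Gröbner basis; comparing bases decides equality.
Buchberger on the first generating set:
f_1 = 8*a**2 - 9*a - 2*b + 2, LT = a**2.
f_2 = 8*a**2, LT = a**2.

S(f_1,f_2): lcm = a**2. S = -9/8*a - 1/4*b + 1/4.
  reduce S modulo (f_1, f_2):
  remainder -9/8*a - 1/4*b + 1/4 ≠ 0; add g_3 = -9/8*a - 1/4*b + 1/4 to the basis.

S(f_1,g_3): lcm = a**2. S = -2/9*a*b - 65/72*a - 1/4*b + 1/4.
  reduce S modulo (f_1, f_2, g_3):
  remainder 4/81*b**2 - 8/81*b + 4/81 ≠ 0; add g_4 = 4/81*b**2 - 8/81*b + 4/81 to the basis.

The other S-polynomials (S(f_2,g_3), S(f_1,g_4), S(f_2,g_4), S(g_3,g_4)) all reduce to 0 modulo the current basis, so we have a Gröbner basis.
Inter-reduce: drop elements whose leading term is divisible by another's, tail-reduce, and make monic.
Reduced Gröbner basis: {a + 2/9*b - 2/9, b**2 - 2*b + 1}.

Buchberger on the second generating set:
h_1 = -16*a**2, LT = a**2.
h_2 = -72*a**2 + 9*a + 2*b - 2, LT = a**2.

S(h_1,h_2): lcm = a**2. S = 1/8*a + 1/36*b - 1/36.
  reduce S modulo (h_1, h_2):
  remainder 1/8*a + 1/36*b - 1/36 ≠ 0; add k_3 = 1/8*a + 1/36*b - 1/36 to the basis.

S(h_1,k_3): lcm = a**2. S = -2/9*a*b + 2/9*a.
  reduce S modulo (h_1, h_2, k_3):
  remainder 4/81*b**2 - 8/81*b + 4/81 ≠ 0; add k_4 = 4/81*b**2 - 8/81*b + 4/81 to the basis.

The other S-polynomials (S(h_2,k_3), S(h_1,k_4), S(h_2,k_4), S(k_3,k_4)) all reduce to 0 modulo the current basis, so we have a Gröbner basis.
Inter-reduce: drop elements whose leading term is divisible by another's, tail-reduce, and make monic.
Reduced Gröbner basis: {a + 2/9*b - 2/9, b**2 - 2*b + 1}.

These coincide, so the ideals are equal.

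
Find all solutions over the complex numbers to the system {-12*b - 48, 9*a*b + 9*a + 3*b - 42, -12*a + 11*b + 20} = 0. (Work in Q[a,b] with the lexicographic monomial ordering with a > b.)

Compute a lex Gröbner basis by Buchberger's algorithm.
f_1 = -12*b - 48, LT = b.
f_2 = 9*a*b + 9*a + 3*b - 42, LT = a*b.
f_3 = -12*a + 11*b + 20, LT = a.

S(f_1,f_2): lcm = a*b. S = 3*a - 1/3*b + 14/3.
  leading term a: subtract (-1/4)·f_3 from 3*a - 1/3*b + 14/3 → 29/12*b + 29/3
  leading term b: subtract (-29/144)·f_1 from 29/12*b + 29/3 → 0
  remainder 0.

S(f_1,f_3): leading monomials are coprime, so the S-polynomial reduces to 0 (Buchberger's first criterion).
S(f_2,f_3): lcm = a*b. S = a + 11/12*b**2 + 2*b - 14/3.
  leading term a: subtract (-1/12)·f_3 from a + 11/12*b**2 + 2*b - 14/3 → 11/12*b**2 + 35/12*b - 3
  leading term b**2: subtract (-11/144*b)·f_1 from 11/12*b**2 + 35/12*b - 3 → -3/4*b - 3
  leading term b: subtract (1/16)·f_1 from -3/4*b - 3 → 0
  remainder 0.

Every S-polynomial of the final basis reduces to 0, so we have a Gröbner basis.
Inter-reduce: drop elements whose leading term is divisible by another's, tail-reduce, and make monic.
Reduced Gröbner basis: {a + 2, b + 4}.

A lex Gröbner basis eliminates variables successively. Here b + 4 depends only on b, with roots {-4}; lifting each root through the earlier basis elements recovers the full solutions.
  b = -4: the earlier basis element becomes a + 2 = 0, giving a = -2 — point (-2, -4).
Substituting each solution back into the original system confirms all equations vanish.

{(-2, -4)}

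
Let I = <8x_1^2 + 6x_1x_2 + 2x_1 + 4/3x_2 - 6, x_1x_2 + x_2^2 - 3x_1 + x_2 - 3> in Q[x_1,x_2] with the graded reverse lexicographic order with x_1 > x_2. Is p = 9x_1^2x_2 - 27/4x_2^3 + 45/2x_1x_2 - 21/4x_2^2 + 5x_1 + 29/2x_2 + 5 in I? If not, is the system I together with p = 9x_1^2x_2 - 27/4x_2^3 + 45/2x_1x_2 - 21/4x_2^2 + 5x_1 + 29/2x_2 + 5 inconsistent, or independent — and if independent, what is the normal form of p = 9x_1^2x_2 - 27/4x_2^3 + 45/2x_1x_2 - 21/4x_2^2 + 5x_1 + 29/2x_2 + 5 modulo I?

First compute the reduced Gröbner basis of I by Buchberger's algorithm.
f_1 = 8x_1^2 + 6x_1x_2 + 2x_1 + 4/3x_2 - 6, LT = x_1^2.
f_2 = x_1x_2 + x_2^2 - 3x_1 + x_2 - 3, LT = x_1x_2.

S(f_1,f_2): lcm = x_1^2x_2. S = -1/4x_1x_2^2 + 3x_1^2 - 3/4x_1x_2 + 1/6x_2^2 + 3x_1 - 3/4x_2.
  leading term x_1x_2^2: subtract (-1/4x_2)·f_2 from -1/4x_1x_2^2 + 3x_1^2 - 3/4x_1x_2 + 1/6x_2^2 + 3x_1 - 3/4x_2 → 1/4x_2^3 + 3x_1^2 - 3/2x_1x_2 + 5/12x_2^2 + 3x_1 - 3/2x_2
  leading term x_2^3: no divisor's leading term divides it; move 1/4x_2^3 to the remainder.
  leading term x_1^2: subtract (3/8)·f_1 from 3x_1^2 - 3/2x_1x_2 + 5/12x_2^2 + 3x_1 - 3/2x_2 → -15/4x_1x_2 + 5/12x_2^2 + 9/4x_1 - 2x_2 + 9/4
  leading term x_1x_2: subtract (-15/4)·f_2 from -15/4x_1x_2 + 5/12x_2^2 + 9/4x_1 - 2x_2 + 9/4 → 25/6x_2^2 - 9x_1 + 7/4x_2 - 9
  leading term x_2^2: no divisor's leading term divides it; move 25/6x_2^2 to the remainder.
  leading term x_1: no divisor's leading term divides it; move -9x_1 to the remainder.
  leading term x_2: no divisor's leading term divides it; move 7/4x_2 to the remainder.
  leading term 1: no divisor's leading term divides it; move -9 to the remainder.
  remainder 1/4x_2^3 + 25/6x_2^2 - 9x_1 + 7/4x_2 - 9 ≠ 0; add h_3 = 1/4x_2^3 + 25/6x_2^2 - 9x_1 + 7/4x_2 - 9 to the basis.

The other S-polynomials (S(f_1,h_3), S(f_2,h_3)) all reduce to 0 modulo the current basis, so we have a Gröbner basis.
Inter-reduce: drop elements whose leading term is divisible by another's, tail-reduce, and make monic.
Reduced Gröbner basis: {x_2^3 + 50/3x_2^2 - 36x_1 + 7x_2 - 36, x_1^2 - 3/4x_2^2 + 5/2x_1 - 7/12x_2 + 3/2, x_1x_2 + x_2^2 - 3x_1 + x_2 - 3}.
Label its elements g_1 = x_2^3 + 50/3x_2^2 - 36x_1 + 7x_2 - 36, g_2 = x_1^2 - 3/4x_2^2 + 5/2x_1 - 7/12x_2 + 3/2, g_3 = x_1x_2 + x_2^2 - 3x_1 + x_2 - 3.

Reduce p = 9x_1^2x_2 - 27/4x_2^3 + 45/2x_1x_2 - 21/4x_2^2 + 5x_1 + 29/2x_2 + 5 modulo G:
  leading term x_1^2x_2: subtract (9x_2)·g_2 from 9x_1^2x_2 - 27/4x_2^3 + 45/2x_1x_2 - 21/4x_2^2 + 5x_1 + 29/2x_2 + 5 → 5x_1 + x_2 + 5
  leading term x_1: no divisor's leading term divides it; move 5x_1 to the remainder.
  leading term x_2: no divisor's leading term divides it; move x_2 to the remainder.
  leading term 1: no divisor's leading term divides it; move 5 to the remainder.
  normal form = 5x_1 + x_2 + 5.
The normal form is nonzero, so p ∉ I. Since p minus its normal form lies in I, I + (p) = I + (r) where r = 5x_1 + x_2 + 5; decide whether this ideal is the whole ring.
Run Buchberger on G together with r (pairs among the g_i already reduce to 0 since G is a Gröbner basis):
g_1 = x_2^3 + 50/3x_2^2 - 36x_1 + 7x_2 - 36, LT = x_2^3.
g_2 = x_1^2 - 3/4x_2^2 + 5/2x_1 - 7/12x_2 + 3/2, LT = x_1^2.
g_3 = x_1x_2 + x_2^2 - 3x_1 + x_2 - 3, LT = x_1x_2.
r = 5x_1 + x_2 + 5, LT = x_1.

S(g_2,r): lcm = x_1^2. S = -1/5x_1x_2 - 3/4x_2^2 + 3/2x_1 - 7/12x_2 + 3/2.
  leading term x_1x_2: subtract (-1/5)·g_3 from -1/5x_1x_2 - 3/4x_2^2 + 3/2x_1 - 7/12x_2 + 3/2 → -11/20x_2^2 + 9/10x_1 - 23/60x_2 + 9/10
  leading term x_2^2: no divisor's leading term divides it; move -11/20x_2^2 to the remainder.
  leading term x_1: subtract (9/50)·r from 9/10x_1 - 23/60x_2 + 9/10 → -169/300x_2
  leading term x_2: no divisor's leading term divides it; move -169/300x_2 to the remainder.
  remainder -11/20x_2^2 - 169/300x_2 ≠ 0; add m_5 = -11/20x_2^2 - 169/300x_2 to the basis.

S(g_3,r): lcm = x_1x_2. S = 4/5x_2^2 - 3x_1 - 3.
  leading term x_2^2: subtract (-16/11)·m_5 from 4/5x_2^2 - 3x_1 - 3 → -3x_1 - 676/825x_2 - 3
  leading term x_1: subtract (-3/5)·r from -3x_1 - 676/825x_2 - 3 → -181/825x_2
  leading term x_2: no divisor's leading term divides it; move -181/825x_2 to the remainder.
  remainder -181/825x_2 ≠ 0; add m_6 = -181/825x_2 to the basis.

The other S-polynomials (S(g_1,g_2), S(g_1,g_3), S(g_1,r), S(g_2,g_3), S(g_1,m_5), S(g_2,m_5), S(g_3,m_5), S(r,m_5), S(g_1,m_6), S(g_2,m_6), S(g_3,m_6), S(r,m_6), S(m_5,m_6)) all reduce to 0 modulo the current basis, so we have a Gröbner basis.
Inter-reduce: drop elements whose leading term is divisible by another's, tail-reduce, and make monic.
Reduced Gröbner basis: {x_1 + 1, x_2}.
The reduced Gröbner basis of I + (p) is {x_1 + 1, x_2} ≠ {1}, a proper ideal, so the enlarged system stays consistent: p is independent of I, with normal form 5x_1 + x_2 + 5.

Ideal membership is decidable via reduction modulo a Gröbner basis.

9x_1^2x_2 - 27/4x_2^3 + 45/2x_1x_2 - 21/4x_2^2 + 5x_1 + 29/2x_2 + 5 is independent of I; its normal form modulo I is 5x_1 + x_2 + 5.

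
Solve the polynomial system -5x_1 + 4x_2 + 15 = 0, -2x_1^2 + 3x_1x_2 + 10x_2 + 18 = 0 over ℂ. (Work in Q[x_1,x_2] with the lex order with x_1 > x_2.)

{(-26/7, -235/28), (3, 0)}

Compute a lex Gröbner basis by Buchberger's algorithm.
f_1 = -5x_1 + 4x_2 + 15, LT = x_1.
f_2 = -2x_1^2 + 3x_1x_2 + 10x_2 + 18, LT = x_1^2.

S(f_1,f_2): lcm = x_1^2. S = 7/10x_1x_2 - 3x_1 + 5x_2 + 9.
  leading term x_1x_2: subtract (-7/50x_2)·f_1 from 7/10x_1x_2 - 3x_1 + 5x_2 + 9 → -3x_1 + 14/25x_2^2 + 71/10x_2 + 9
  leading term x_1: subtract (3/5)·f_1 from -3x_1 + 14/25x_2^2 + 71/10x_2 + 9 → 14/25x_2^2 + 47/10x_2
  leading term x_2^2: no divisor's leading term divides it; move 14/25x_2^2 to the remainder.
  leading term x_2: no divisor's leading term divides it; move 47/10x_2 to the remainder.
  remainder 14/25x_2^2 + 47/10x_2 ≠ 0; add h_3 = 14/25x_2^2 + 47/10x_2 to the basis.

The other S-polynomials (S(f_1,h_3), S(f_2,h_3)) all reduce to 0 modulo the current basis, so we have a Gröbner basis.
Inter-reduce: drop elements whose leading term is divisible by another's, tail-reduce, and make monic.
Reduced Gröbner basis: {x_1 - 4/5x_2 - 3, x_2^2 + 235/28x_2}.

Since the basis is lex-ordered, x_2^2 + 235/28x_2 is univariate in x_2. Its roots are {-235/28, 0}. Back-substituting each root into the other basis elements fixes the other coordinates.
  x_2 = -235/28: the earlier basis element becomes x_1 + 26/7 = 0, giving x_1 = -26/7 — point (-26/7, -235/28).
  x_2 = 0: the earlier basis element becomes x_1 - 3 = 0, giving x_1 = 3 — point (3, 0).
Substituting each solution back into the original system confirms all equations vanish.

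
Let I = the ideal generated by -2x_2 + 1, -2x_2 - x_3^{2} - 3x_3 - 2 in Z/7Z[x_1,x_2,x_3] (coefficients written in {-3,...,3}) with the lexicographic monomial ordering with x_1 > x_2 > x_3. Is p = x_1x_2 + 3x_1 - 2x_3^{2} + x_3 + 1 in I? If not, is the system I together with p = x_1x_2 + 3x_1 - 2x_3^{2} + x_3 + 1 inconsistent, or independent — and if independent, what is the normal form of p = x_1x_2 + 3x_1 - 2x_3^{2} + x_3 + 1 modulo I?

First compute the reduced Gröbner basis of I by Buchberger's algorithm.
f_1 = -2x_2 + 1, LT = x_2.
f_2 = -2x_2 - x_3^{2} - 3x_3 - 2, LT = x_2.

S(f_1,f_2): lcm = x_2. S = 3x_3^{2} + 2x_3 + 2.
  leading term x_3^{2}: no divisor's leading term divides it; move 3x_3^{2} to the remainder.
  leading term x_3: no divisor's leading term divides it; move 2x_3 to the remainder.
  leading term 1: no divisor's leading term divides it; move 2 to the remainder.
  remainder 3x_3^{2} + 2x_3 + 2 ≠ 0; add h_3 = 3x_3^{2} + 2x_3 + 2 to the basis.

The other S-polynomials (S(f_1,h_3), S(f_2,h_3)) all reduce to 0 modulo the current basis, so we have a Gröbner basis.
Inter-reduce: drop elements whose leading term is divisible by another's, tail-reduce, and make monic.
Reduced Gröbner basis: {x_2 + 3, x_3^{2} + 3x_3 + 3}.
Label its elements g_1 = x_2 + 3, g_2 = x_3^{2} + 3x_3 + 3.

Reduce p = x_1x_2 + 3x_1 - 2x_3^{2} + x_3 + 1 modulo G:
  leading term x_1x_2: subtract (x_1)·g_1 from x_1x_2 + 3x_1 - 2x_3^{2} + x_3 + 1 → -2x_3^{2} + x_3 + 1
  leading term x_3^{2}: subtract (-2)·g_2 from -2x_3^{2} + x_3 + 1 → 0
  normal form = 0.
Since the normal form is 0, p ∈ I.

The remainder on division by a Gröbner basis is unique — it is the normal form.

x_1x_2 + 3x_1 - 2x_3^{2} + x_3 + 1 lies in I (it reduces to 0).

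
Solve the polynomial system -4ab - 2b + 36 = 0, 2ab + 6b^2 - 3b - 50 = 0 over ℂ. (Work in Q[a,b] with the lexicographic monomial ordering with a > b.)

Compute a lex Gröbner basis by Buchberger's algorithm.
f_1 = -4ab - 2b + 36, LT = ab.
f_2 = 2ab + 6b^2 - 3b - 50, LT = ab.

S(f_1,f_2): lcm = ab. S = -3b^2 + 2b + 16.
  reduce S modulo (f_1, f_2):
  remainder -3b^2 + 2b + 16 ≠ 0; add h_3 = -3b^2 + 2b + 16 to the basis.

S(f_1,h_3): lcm = ab^2. S = 2/3ab + 16/3a + 1/2b^2 - 9b.
  reduce S modulo (f_1, f_2, h_3):
  remainder 16/3a - 9b + 26/3 ≠ 0; add h_4 = 16/3a - 9b + 26/3 to the basis.

The other S-polynomials (S(f_2,h_3), S(f_1,h_4), S(f_2,h_4), S(h_3,h_4)) all reduce to 0 modulo the current basis, so we have a Gröbner basis.
Inter-reduce: drop elements whose leading term is divisible by another's, tail-reduce, and make monic.
Reduced Gröbner basis: {a - 27/16b + 13/8, b^2 - 2/3b - 16/3}.

Elimination: the polynomial b^2 - 2/3b - 16/3 lies in the elimination ideal for b, so b ∈ {-2, 8/3}. For each such b, the remaining basis elements (now univariate) give the rest of the solution.
  b = -2: the earlier basis element becomes a + 5 = 0, giving a = -5 — point (-5, -2).
  b = 8/3: the earlier basis element becomes a - 23/8 = 0, giving a = 23/8 — point (23/8, 8/3).

{(-5, -2), (23/8, 8/3)}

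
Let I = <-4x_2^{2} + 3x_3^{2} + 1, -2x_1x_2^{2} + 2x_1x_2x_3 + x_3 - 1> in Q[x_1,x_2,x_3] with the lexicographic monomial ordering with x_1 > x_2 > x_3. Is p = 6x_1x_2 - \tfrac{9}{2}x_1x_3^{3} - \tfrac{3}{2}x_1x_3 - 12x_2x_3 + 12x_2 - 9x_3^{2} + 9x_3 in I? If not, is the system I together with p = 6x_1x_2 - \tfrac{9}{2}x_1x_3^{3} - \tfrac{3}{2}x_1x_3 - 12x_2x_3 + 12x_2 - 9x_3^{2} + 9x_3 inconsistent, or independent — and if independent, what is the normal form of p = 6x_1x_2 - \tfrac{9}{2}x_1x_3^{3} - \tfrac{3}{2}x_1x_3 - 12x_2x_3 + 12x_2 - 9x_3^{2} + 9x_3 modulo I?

First compute the reduced Gröbner basis of I by Buchberger's algorithm.
f_1 = -4x_2^{2} + 3x_3^{2} + 1, LT = x_2^{2}.
f_2 = -2x_1x_2^{2} + 2x_1x_2x_3 + x_3 - 1, LT = x_1x_2^{2}.

S(f_1,f_2): lcm = x_1x_2^{2}. S = x_1x_2x_3 - \tfrac{3}{4}x_1x_3^{2} - \tfrac{1}{4}x_1 + \tfrac{1}{2}x_3 - \tfrac{1}{2}.
  leading term x_1x_2x_3: no divisor's leading term divides it; move x_1x_2x_3 to the remainder.
  leading term x_1x_3^{2}: no divisor's leading term divides it; move -\tfrac{3}{4}x_1x_3^{2} to the remainder.
  leading term x_1: no divisor's leading term divides it; move -\tfrac{1}{4}x_1 to the remainder.
  leading term x_3: no divisor's leading term divides it; move \tfrac{1}{2}x_3 to the remainder.
  leading term 1: no divisor's leading term divides it; move -\tfrac{1}{2} to the remainder.
  remainder x_1x_2x_3 - \tfrac{3}{4}x_1x_3^{2} - \tfrac{1}{4}x_1 + \tfrac{1}{2}x_3 - \tfrac{1}{2} ≠ 0; add h_3 = x_1x_2x_3 - \tfrac{3}{4}x_1x_3^{2} - \tfrac{1}{4}x_1 + \tfrac{1}{2}x_3 - \tfrac{1}{2} to the basis.

S(f_1,h_3): lcm = x_1x_2^{2}x_3. S = \tfrac{3}{4}x_1x_2x_3^{2} + \tfrac{1}{4}x_1x_2 - \tfrac{3}{4}x_1x_3^{3} - \tfrac{1}{4}x_1x_3 - \tfrac{1}{2}x_2x_3 + \tfrac{1}{2}x_2.
  leading term x_1x_2x_3^{2}: subtract (\tfrac{3}{4}x_3)·h_3 from \tfrac{3}{4}x_1x_2x_3^{2} + \tfrac{1}{4}x_1x_2 - \tfrac{3}{4}x_1x_3^{3} - \tfrac{1}{4}x_1x_3 - \tfrac{1}{2}x_2x_3 + \tfrac{1}{2}x_2 → \tfrac{1}{4}x_1x_2 - \tfrac{3}{16}x_1x_3^{3} - \tfrac{1}{16}x_1x_3 - \tfrac{1}{2}x_2x_3 + \tfrac{1}{2}x_2 - \tfrac{3}{8}x_3^{2} + \tfrac{3}{8}x_3
  leading term x_1x_2: no divisor's leading term divides it; move \tfrac{1}{4}x_1x_2 to the remainder.
  leading term x_1x_3^{3}: no divisor's leading term divides it; move -\tfrac{3}{16}x_1x_3^{3} to the remainder.
  leading term x_1x_3: no divisor's leading term divides it; move -\tfrac{1}{16}x_1x_3 to the remainder.
  leading term x_2x_3: no divisor's leading term divides it; move -\tfrac{1}{2}x_2x_3 to the remainder.
  leading term x_2: no divisor's leading term divides it; move \tfrac{1}{2}x_2 to the remainder.
  leading term x_3^{2}: no divisor's leading term divides it; move -\tfrac{3}{8}x_3^{2} to the remainder.
  leading term x_3: no divisor's leading term divides it; move \tfrac{3}{8}x_3 to the remainder.
  remainder \tfrac{1}{4}x_1x_2 - \tfrac{3}{16}x_1x_3^{3} - \tfrac{1}{16}x_1x_3 - \tfrac{1}{2}x_2x_3 + \tfrac{1}{2}x_2 - \tfrac{3}{8}x_3^{2} + \tfrac{3}{8}x_3 ≠ 0; add h_4 = \tfrac{1}{4}x_1x_2 - \tfrac{3}{16}x_1x_3^{3} - \tfrac{1}{16}x_1x_3 - \tfrac{1}{2}x_2x_3 + \tfrac{1}{2}x_2 - \tfrac{3}{8}x_3^{2} + \tfrac{3}{8}x_3 to the basis.

S(f_1,h_4): lcm = x_1x_2^{2}. S = \tfrac{3}{4}x_1x_2x_3^{3} + \tfrac{1}{4}x_1x_2x_3 - \tfrac{3}{4}x_1x_3^{2} - \tfrac{1}{4}x_1 + 2x_2^{2}x_3 - 2x_2^{2} + \tfrac{3}{2}x_2x_3^{2} - \tfrac{3}{2}x_2x_3.
  leading term x_1x_2x_3^{3}: subtract (\tfrac{3}{4}x_3^{2})·h_3 from \tfrac{3}{4}x_1x_2x_3^{3} + \tfrac{1}{4}x_1x_2x_3 - \tfrac{3}{4}x_1x_3^{2} - \tfrac{1}{4}x_1 + 2x_2^{2}x_3 - 2x_2^{2} + \tfrac{3}{2}x_2x_3^{2} - \tfrac{3}{2}x_2x_3 → \tfrac{1}{4}x_1x_2x_3 + \tfrac{9}{16}x_1x_3^{4} - \tfrac{9}{16}x_1x_3^{2} - \tfrac{1}{4}x_1 + 2x_2^{2}x_3 - 2x_2^{2} + \tfrac{3}{2}x_2x_3^{2} - \tfrac{3}{2}x_2x_3 - \tfrac{3}{8}x_3^{3} + \tfrac{3}{8}x_3^{2}
  leading term x_1x_2x_3: subtract (\tfrac{1}{4})·h_3 from \tfrac{1}{4}x_1x_2x_3 + \tfrac{9}{16}x_1x_3^{4} - \tfrac{9}{16}x_1x_3^{2} - \tfrac{1}{4}x_1 + 2x_2^{2}x_3 - 2x_2^{2} + \tfrac{3}{2}x_2x_3^{2} - \tfrac{3}{2}x_2x_3 - \tfrac{3}{8}x_3^{3} + \tfrac{3}{8}x_3^{2} → \tfrac{9}{16}x_1x_3^{4} - \tfrac{3}{8}x_1x_3^{2} - \tfrac{3}{16}x_1 + 2x_2^{2}x_3 - 2x_2^{2} + \tfrac{3}{2}x_2x_3^{2} - \tfrac{3}{2}x_2x_3 - \tfrac{3}{8}x_3^{3} + \tfrac{3}{8}x_3^{2} - \tfrac{1}{8}x_3 + \tfrac{1}{8}
  leading term x_1x_3^{4}: no divisor's leading term divides it; move \tfrac{9}{16}x_1x_3^{4} to the remainder.
  leading term x_1x_3^{2}: no divisor's leading term divides it; move -\tfrac{3}{8}x_1x_3^{2} to the remainder.
  leading term x_1: no divisor's leading term divides it; move -\tfrac{3}{16}x_1 to the remainder.
  leading term x_2^{2}x_3: subtract (-\tfrac{1}{2}x_3)·f_1 from 2x_2^{2}x_3 - 2x_2^{2} + \tfrac{3}{2}x_2x_3^{2} - \tfrac{3}{2}x_2x_3 - \tfrac{3}{8}x_3^{3} + \tfrac{3}{8}x_3^{2} - \tfrac{1}{8}x_3 + \tfrac{1}{8} → -2x_2^{2} + \tfrac{3}{2}x_2x_3^{2} - \tfrac{3}{2}x_2x_3 + \tfrac{9}{8}x_3^{3} + \tfrac{3}{8}x_3^{2} + \tfrac{3}{8}x_3 + \tfrac{1}{8}
  leading term x_2^{2}: subtract (\tfrac{1}{2})·f_1 from -2x_2^{2} + \tfrac{3}{2}x_2x_3^{2} - \tfrac{3}{2}x_2x_3 + \tfrac{9}{8}x_3^{3} + \tfrac{3}{8}x_3^{2} + \tfrac{3}{8}x_3 + \tfrac{1}{8} → \tfrac{3}{2}x_2x_3^{2} - \tfrac{3}{2}x_2x_3 + \tfrac{9}{8}x_3^{3} - \tfrac{9}{8}x_3^{2} + \tfrac{3}{8}x_3 - \tfrac{3}{8}
  leading term x_2x_3^{2}: no divisor's leading term divides it; move \tfrac{3}{2}x_2x_3^{2} to the remainder.
  leading term x_2x_3: no divisor's leading term divides it; move -\tfrac{3}{2}x_2x_3 to the remainder.
  leading term x_3^{3}: no divisor's leading term divides it; move \tfrac{9}{8}x_3^{3} to the remainder.
  leading term x_3^{2}: no divisor's leading term divides it; move -\tfrac{9}{8}x_3^{2} to the remainder.
  leading term x_3: no divisor's leading term divides it; move \tfrac{3}{8}x_3 to the remainder.
  leading term 1: no divisor's leading term divides it; move -\tfrac{3}{8} to the remainder.
  remainder \tfrac{9}{16}x_1x_3^{4} - \tfrac{3}{8}x_1x_3^{2} - \tfrac{3}{16}x_1 + \tfrac{3}{2}x_2x_3^{2} - \tfrac{3}{2}x_2x_3 + \tfrac{9}{8}x_3^{3} - \tfrac{9}{8}x_3^{2} + \tfrac{3}{8}x_3 - \tfrac{3}{8} ≠ 0; add h_5 = \tfrac{9}{16}x_1x_3^{4} - \tfrac{3}{8}x_1x_3^{2} - \tfrac{3}{16}x_1 + \tfrac{3}{2}x_2x_3^{2} - \tfrac{3}{2}x_2x_3 + \tfrac{9}{8}x_3^{3} - \tfrac{9}{8}x_3^{2} + \tfrac{3}{8}x_3 - \tfrac{3}{8} to the basis.

The other S-polynomials (S(f_2,h_3), S(f_2,h_4), S(h_3,h_4), S(f_1,h_5), S(f_2,h_5), S(h_3,h_5), S(h_4,h_5)) all reduce to 0 modulo the current basis, so we have a Gröbner basis.
Inter-reduce: drop elements whose leading term is divisible by another's, tail-reduce, and make monic.
Reduced Gröbner basis: {x_1x_2 - \tfrac{3}{4}x_1x_3^{3} - \tfrac{1}{4}x_1x_3 - 2x_2x_3 + 2x_2 - \tfrac{3}{2}x_3^{2} + \tfrac{3}{2}x_3, x_1x_3^{4} - \tfrac{2}{3}x_1x_3^{2} - \tfrac{1}{3}x_1 + \tfrac{8}{3}x_2x_3^{2} - \tfrac{8}{3}x_2x_3 + 2x_3^{3} - 2x_3^{2} + \tfrac{2}{3}x_3 - \tfrac{2}{3}, x_2^{2} - \tfrac{3}{4}x_3^{2} - \tfrac{1}{4}}.
Label its elements g_1 = x_1x_2 - \tfrac{3}{4}x_1x_3^{3} - \tfrac{1}{4}x_1x_3 - 2x_2x_3 + 2x_2 - \tfrac{3}{2}x_3^{2} + \tfrac{3}{2}x_3, g_2 = x_1x_3^{4} - \tfrac{2}{3}x_1x_3^{2} - \tfrac{1}{3}x_1 + \tfrac{8}{3}x_2x_3^{2} - \tfrac{8}{3}x_2x_3 + 2x_3^{3} - 2x_3^{2} + \tfrac{2}{3}x_3 - \tfrac{2}{3}, g_3 = x_2^{2} - \tfrac{3}{4}x_3^{2} - \tfrac{1}{4}.

Reduce p = 6x_1x_2 - \tfrac{9}{2}x_1x_3^{3} - \tfrac{3}{2}x_1x_3 - 12x_2x_3 + 12x_2 - 9x_3^{2} + 9x_3 modulo G:
  leading term x_1x_2: subtract (6)·g_1 from 6x_1x_2 - \tfrac{9}{2}x_1x_3^{3} - \tfrac{3}{2}x_1x_3 - 12x_2x_3 + 12x_2 - 9x_3^{2} + 9x_3 → 0
  normal form = 0.
Since the normal form is 0, p ∈ I.

6x_1x_2 - \tfrac{9}{2}x_1x_3^{3} - \tfrac{3}{2}x_1x_3 - 12x_2x_3 + 12x_2 - 9x_3^{2} + 9x_3 lies in I (it reduces to 0).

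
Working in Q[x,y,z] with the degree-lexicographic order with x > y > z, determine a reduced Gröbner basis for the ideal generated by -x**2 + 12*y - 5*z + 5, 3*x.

G = {x, y - 5/12*z + 5/12}

f_1 = -x**2 + 12*y - 5*z + 5, LT = x**2.
f_2 = 3*x, LT = x.

S(f_1,f_2): lcm = x**2. S = -12*y + 5*z - 5.
  leading term y: no divisor's leading term divides it; move -12*y to the remainder.
  leading term z: no divisor's leading term divides it; move 5*z to the remainder.
  leading term 1: no divisor's leading term divides it; move -5 to the remainder.
  remainder -12*y + 5*z - 5 ≠ 0; add g_3 = -12*y + 5*z - 5 to the basis.

S(f_1,g_3): leading monomials are coprime, so the S-polynomial reduces to 0 (Buchberger's first criterion).
S(f_2,g_3): leading monomials are coprime, so the S-polynomial reduces to 0 (Buchberger's first criterion).
Every S-polynomial of the final basis reduces to 0, so we have a Gröbner basis.
Inter-reduce: drop elements whose leading term is divisible by another's, tail-reduce, and make monic.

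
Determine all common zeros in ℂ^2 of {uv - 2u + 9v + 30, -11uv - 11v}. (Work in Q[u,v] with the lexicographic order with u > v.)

Compute a lex Gröbner basis by Buchberger's algorithm.
f_1 = uv - 2u + 9v + 30, LT = uv.
f_2 = -11uv - 11v, LT = uv.

S(f_1,f_2): lcm = uv. S = -2u + 8v + 30.
  leading term u: no divisor's leading term divides it; move -2u to the remainder.
  leading term v: no divisor's leading term divides it; move 8v to the remainder.
  leading term 1: no divisor's leading term divides it; move 30 to the remainder.
  remainder -2u + 8v + 30 ≠ 0; add h_3 = -2u + 8v + 30 to the basis.

S(f_1,h_3): lcm = uv. S = -2u + 4v^{2} + 24v + 30.
  leading term u: subtract (1)·h_3 from -2u + 4v^{2} + 24v + 30 → 4v^{2} + 16v
  leading term v^{2}: no divisor's leading term divides it; move 4v^{2} to the remainder.
  leading term v: no divisor's leading term divides it; move 16v to the remainder.
  remainder 4v^{2} + 16v ≠ 0; add h_4 = 4v^{2} + 16v to the basis.

The other S-polynomials (S(f_2,h_3), S(f_1,h_4), S(f_2,h_4), S(h_3,h_4)) all reduce to 0 modulo the current basis, so we have a Gröbner basis.
Inter-reduce: drop elements whose leading term is divisible by another's, tail-reduce, and make monic.
Reduced Gröbner basis: {u - 4v - 15, v^{2} + 4v}.

Since the basis is lex-ordered, v^{2} + 4v is univariate in v. Its roots are {-4, 0}. Back-substituting each root into the other basis elements fixes the other coordinates.
  v = -4: the earlier basis element becomes u + 1 = 0, giving u = -1 — point (-1, -4).
  v = 0: the earlier basis element becomes u - 15 = 0, giving u = 15 — point (15, 0).
Substituting each solution back into the original system confirms all equations vanish.

{(-1, -4), (15, 0)}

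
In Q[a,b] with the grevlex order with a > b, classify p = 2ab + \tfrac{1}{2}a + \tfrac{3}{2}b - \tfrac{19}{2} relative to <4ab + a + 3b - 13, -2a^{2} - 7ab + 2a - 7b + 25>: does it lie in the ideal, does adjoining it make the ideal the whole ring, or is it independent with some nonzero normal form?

Adjoining 2ab + \tfrac{1}{2}a + \tfrac{3}{2}b - \tfrac{19}{2} makes the ideal the whole ring: the system is inconsistent.

First compute the reduced Gröbner basis of I by Buchberger's algorithm.
f_1 = 4ab + a + 3b - 13, LT = ab.
f_2 = -2a^{2} - 7ab + 2a - 7b + 25, LT = a^{2}.

S(f_1,f_2): lcm = a^{2}b. S = -\tfrac{7}{2}ab^{2} + \tfrac{1}{4}a^{2} + \tfrac{7}{4}ab - \tfrac{7}{2}b^{2} - \tfrac{13}{4}a + \tfrac{25}{2}b.
  leading term ab^{2}: subtract (-\tfrac{7}{8}b)·f_1 from -\tfrac{7}{2}ab^{2} + \tfrac{1}{4}a^{2} + \tfrac{7}{4}ab - \tfrac{7}{2}b^{2} - \tfrac{13}{4}a + \tfrac{25}{2}b → \tfrac{1}{4}a^{2} + \tfrac{21}{8}ab - \tfrac{7}{8}b^{2} - \tfrac{13}{4}a + \tfrac{9}{8}b
  leading term a^{2}: subtract (-\tfrac{1}{8})·f_2 from \tfrac{1}{4}a^{2} + \tfrac{21}{8}ab - \tfrac{7}{8}b^{2} - \tfrac{13}{4}a + \tfrac{9}{8}b → \tfrac{7}{4}ab - \tfrac{7}{8}b^{2} - 3a + \tfrac{1}{4}b + \tfrac{25}{8}
  leading term ab: subtract (\tfrac{7}{16})·f_1 from \tfrac{7}{4}ab - \tfrac{7}{8}b^{2} - 3a + \tfrac{1}{4}b + \tfrac{25}{8} → -\tfrac{7}{8}b^{2} - \tfrac{55}{16}a - \tfrac{17}{16}b + \tfrac{141}{16}
  leading term b^{2}: no divisor's leading term divides it; move -\tfrac{7}{8}b^{2} to the remainder.
  leading term a: no divisor's leading term divides it; move -\tfrac{55}{16}a to the remainder.
  leading term b: no divisor's leading term divides it; move -\tfrac{17}{16}b to the remainder.
  leading term 1: no divisor's leading term divides it; move \tfrac{141}{16} to the remainder.
  remainder -\tfrac{7}{8}b^{2} - \tfrac{55}{16}a - \tfrac{17}{16}b + \tfrac{141}{16} ≠ 0; add h_3 = -\tfrac{7}{8}b^{2} - \tfrac{55}{16}a - \tfrac{17}{16}b + \tfrac{141}{16} to the basis.

The other S-polynomials (S(f_1,h_3), S(f_2,h_3)) all reduce to 0 modulo the current basis, so we have a Gröbner basis.
Inter-reduce: drop elements whose leading term is divisible by another's, tail-reduce, and make monic.
Reduced Gröbner basis: {a^{2} - \tfrac{15}{8}a + \tfrac{7}{8}b - \tfrac{9}{8}, ab + \tfrac{1}{4}a + \tfrac{3}{4}b - \tfrac{13}{4}, b^{2} + \tfrac{55}{14}a + \tfrac{17}{14}b - \tfrac{141}{14}}.
Label its elements g_1 = a^{2} - \tfrac{15}{8}a + \tfrac{7}{8}b - \tfrac{9}{8}, g_2 = ab + \tfrac{1}{4}a + \tfrac{3}{4}b - \tfrac{13}{4}, g_3 = b^{2} + \tfrac{55}{14}a + \tfrac{17}{14}b - \tfrac{141}{14}.

Reduce p = 2ab + \tfrac{1}{2}a + \tfrac{3}{2}b - \tfrac{19}{2} modulo G:
  leading term ab: subtract (2)·g_2 from 2ab + \tfrac{1}{2}a + \tfrac{3}{2}b - \tfrac{19}{2} → -3
  leading term 1: no divisor's leading term divides it; move -3 to the remainder.
  normal form = -3.
The normal form is nonzero, so p ∉ I. Since p minus its normal form lies in I, I + (p) = I + (r) where r = -3; decide whether this ideal is the whole ring.
Here r = -3 is a nonzero constant, hence a unit: 1 ∈ I + (p), the Gröbner basis of I + (p) is {1}, and the enlarged system has no common solution — adjoining p is inconsistent.

The remainder on division by a Gröbner basis is unique — it is the normal form.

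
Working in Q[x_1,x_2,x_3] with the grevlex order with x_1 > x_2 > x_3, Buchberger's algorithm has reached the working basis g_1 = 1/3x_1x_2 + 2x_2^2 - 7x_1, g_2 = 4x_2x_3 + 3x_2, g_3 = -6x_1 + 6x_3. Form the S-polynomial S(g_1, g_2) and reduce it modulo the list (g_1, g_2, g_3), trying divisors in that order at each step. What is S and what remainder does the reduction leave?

lcm(LM(g_1), LM(g_2)) = x_1x_2x_3.
S = (lcm/LT(g_1))·g_1 − (lcm/LT(g_2))·g_2 = 6x_2^2x_3 - 3/4x_1x_2 - 21x_1x_3.
Reduce S modulo (g_1, g_2, g_3) in that order:
  leading term x_2^2x_3: subtract (3/2x_2)·g_2 from 6x_2^2x_3 - 3/4x_1x_2 - 21x_1x_3 → -3/4x_1x_2 - 9/2x_2^2 - 21x_1x_3
  leading term x_1x_2: subtract (-9/4)·g_1 from -3/4x_1x_2 - 9/2x_2^2 - 21x_1x_3 → -21x_1x_3 - 63/4x_1
  leading term x_1x_3: subtract (7/2x_3)·g_3 from -21x_1x_3 - 63/4x_1 → -21x_3^2 - 63/4x_1
  leading term x_3^2: no divisor's leading term divides it; move -21x_3^2 to the remainder.
  leading term x_1: subtract (21/8)·g_3 from -63/4x_1 → -63/4x_3
  leading term x_3: no divisor's leading term divides it; move -63/4x_3 to the remainder.
The remainder -21x_3^2 - 63/4x_3 is nonzero, so it would be added as the next basis element.
This is the inner loop of Buchberger's algorithm — each nonzero remainder becomes a new basis element.

S(g_1, g_2) = 6x_2^2x_3 - 3/4x_1x_2 - 21x_1x_3; remainder on division = -21x_3^2 - 63/4x_3.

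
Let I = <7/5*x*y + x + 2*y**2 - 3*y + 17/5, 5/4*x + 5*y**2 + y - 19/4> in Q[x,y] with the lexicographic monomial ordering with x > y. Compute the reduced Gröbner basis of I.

G = {x + 4*y**2 + 4/5*y - 19/5, y**3 + 39/70*y**2 - 19/70*y - 9/7}

f_1 = 7/5*x*y + x + 2*y**2 - 3*y + 17/5, LT = x*y.
f_2 = 5/4*x + 5*y**2 + y - 19/4, LT = x.

S(f_1,f_2): lcm = x*y. S = 5/7*x - 4*y**3 + 22/35*y**2 + 58/35*y + 17/7.
  leading term x: subtract (4/7)·f_2 from 5/7*x - 4*y**3 + 22/35*y**2 + 58/35*y + 17/7 → -4*y**3 - 78/35*y**2 + 38/35*y + 36/7
  leading term y**3: no divisor's leading term divides it; move -4*y**3 to the remainder.
  leading term y**2: no divisor's leading term divides it; move -78/35*y**2 to the remainder.
  leading term y: no divisor's leading term divides it; move 38/35*y to the remainder.
  leading term 1: no divisor's leading term divides it; move 36/7 to the remainder.
  remainder -4*y**3 - 78/35*y**2 + 38/35*y + 36/7 ≠ 0; add g_3 = -4*y**3 - 78/35*y**2 + 38/35*y + 36/7 to the basis.

The other S-polynomials (S(f_1,g_3), S(f_2,g_3)) all reduce to 0 modulo the current basis, so we have a Gröbner basis.
Inter-reduce: drop elements whose leading term is divisible by another's, tail-reduce, and make monic.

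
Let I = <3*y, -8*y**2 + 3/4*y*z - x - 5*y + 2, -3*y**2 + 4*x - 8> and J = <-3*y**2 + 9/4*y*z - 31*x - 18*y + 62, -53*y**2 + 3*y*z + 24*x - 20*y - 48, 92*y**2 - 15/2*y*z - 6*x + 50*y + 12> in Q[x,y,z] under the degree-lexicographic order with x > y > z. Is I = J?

For a fixed monomial order, each ideal has a unique reduced Gröbner basis; comparing bases decides equality.
Buchberger on the first generating set:
f_1 = 3*y, LT = y.
f_2 = -8*y**2 + 3/4*y*z - x - 5*y + 2, LT = y**2.
f_3 = -3*y**2 + 4*x - 8, LT = y**2.

S(f_1,f_2): lcm = y**2. S = 3/32*y*z - 1/8*x - 5/8*y + 1/4.
  reduce S modulo (f_1, f_2, f_3):
  remainder -1/8*x + 1/4 ≠ 0; add g_4 = -1/8*x + 1/4 to the basis.

The other S-polynomials (S(f_1,f_3), S(f_2,f_3), S(f_1,g_4), S(f_2,g_4), S(f_3,g_4)) all reduce to 0 modulo the current basis, so we have a Gröbner basis.
Inter-reduce: drop elements whose leading term is divisible by another's, tail-reduce, and make monic.
Reduced Gröbner basis: {x - 2, y}.

Buchberger on the second generating set:
h_1 = -3*y**2 + 9/4*y*z - 31*x - 18*y + 62, LT = y**2.
h_2 = -53*y**2 + 3*y*z + 24*x - 20*y - 48, LT = y**2.
h_3 = 92*y**2 - 15/2*y*z - 6*x + 50*y + 12, LT = y**2.

S(h_1,h_2): lcm = y**2. S = -147/212*y*z + 1715/159*x + 298/53*y - 3430/159.
  reduce S modulo (h_1, h_2, h_3):
  remainder -147/212*y*z + 1715/159*x + 298/53*y - 3430/159 ≠ 0; add k_4 = -147/212*y*z + 1715/159*x + 298/53*y - 3430/159 to the basis.

S(h_1,h_3): lcm = y**2. S = -123/184*y*z + 1435/138*x + 251/46*y - 1435/69.
  reduce S modulo (h_1, h_2, h_3, k_4):
  remainder 81/2254*y ≠ 0; add k_5 = 81/2254*y to the basis.

S(h_1,k_4): lcm = y**2*z. S = -3/4*y*z**2 + 140/9*x*y + 31/3*x*z + 1192/147*y**2 + 6*y*z - 280/9*y - 62/3*z.
  reduce S modulo (h_1, h_2, h_3, k_4, k_5):
  remainder -4/3*x*z + 4208/441*x + 8/3*z - 8416/441 ≠ 0; add k_6 = -4/3*x*z + 4208/441*x + 8/3*z - 8416/441 to the basis.

S(h_3,k_4): lcm = y**2*z. S = -15/184*y*z**2 + 140/9*x*y - 3/46*x*z + 1192/147*y**2 + 25/46*y*z - 280/9*y + 3/23*z.
  reduce S modulo (h_1, h_2, h_3, k_4, k_5, k_6):
  remainder -90/161*x + 180/161 ≠ 0; add k_7 = -90/161*x + 180/161 to the basis.

The other S-polynomials (S(h_2,h_3), S(h_2,k_4), S(h_1,k_5), S(h_2,k_5), S(h_3,k_5), S(k_4,k_5), S(h_1,k_6), S(h_2,k_6), S(h_3,k_6), S(k_4,k_6), S(k_5,k_6), S(h_1,k_7), S(h_2,k_7), S(h_3,k_7), S(k_4,k_7), S(k_5,k_7), S(k_6,k_7)) all reduce to 0 modulo the current basis, so we have a Gröbner basis.
Inter-reduce: drop elements whose leading term is divisible by another's, tail-reduce, and make monic.
Reduced Gröbner basis: {x - 2, y}.

These coincide, so the ideals are equal.
The choice of monomial ordering does not affect the verdict — as long as both bases are computed under the same ordering, their equality decides ideal equality.

Yes, the ideals are equal.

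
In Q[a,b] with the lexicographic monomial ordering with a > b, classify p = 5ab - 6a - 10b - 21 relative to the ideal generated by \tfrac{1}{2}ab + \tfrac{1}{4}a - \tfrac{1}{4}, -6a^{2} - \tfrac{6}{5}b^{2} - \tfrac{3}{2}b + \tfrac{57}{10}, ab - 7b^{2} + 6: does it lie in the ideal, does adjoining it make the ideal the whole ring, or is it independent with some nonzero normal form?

5ab - 6a - 10b - 21 lies in I (it reduces to 0).

First compute the reduced Gröbner basis of I by Buchberger's algorithm.
f_1 = \tfrac{1}{2}ab + \tfrac{1}{4}a - \tfrac{1}{4}, LT = ab.
f_2 = -6a^{2} - \tfrac{6}{5}b^{2} - \tfrac{3}{2}b + \tfrac{57}{10}, LT = a^{2}.
f_3 = ab - 7b^{2} + 6, LT = ab.

S(f_1,f_2): lcm = a^{2}b. S = \tfrac{1}{2}a^{2} - \tfrac{1}{2}a - \tfrac{1}{5}b^{3} - \tfrac{1}{4}b^{2} + \tfrac{19}{20}b.
  leading term a^{2}: subtract (-\tfrac{1}{12})·f_2 from \tfrac{1}{2}a^{2} - \tfrac{1}{2}a - \tfrac{1}{5}b^{3} - \tfrac{1}{4}b^{2} + \tfrac{19}{20}b → -\tfrac{1}{2}a - \tfrac{1}{5}b^{3} - \tfrac{7}{20}b^{2} + \tfrac{33}{40}b + \tfrac{19}{40}
  leading term a: no divisor's leading term divides it; move -\tfrac{1}{2}a to the remainder.
  leading term b^{3}: no divisor's leading term divides it; move -\tfrac{1}{5}b^{3} to the remainder.
  leading term b^{2}: no divisor's leading term divides it; move -\tfrac{7}{20}b^{2} to the remainder.
  leading term b: no divisor's leading term divides it; move \tfrac{33}{40}b to the remainder.
  leading term 1: no divisor's leading term divides it; move \tfrac{19}{40} to the remainder.
  remainder -\tfrac{1}{2}a - \tfrac{1}{5}b^{3} - \tfrac{7}{20}b^{2} + \tfrac{33}{40}b + \tfrac{19}{40} ≠ 0; add h_4 = -\tfrac{1}{2}a - \tfrac{1}{5}b^{3} - \tfrac{7}{20}b^{2} + \tfrac{33}{40}b + \tfrac{19}{40} to the basis.

S(f_1,f_3): lcm = ab. S = \tfrac{1}{2}a + 7b^{2} - \tfrac{13}{2}.
  leading term a: subtract (-1)·h_4 from \tfrac{1}{2}a + 7b^{2} - \tfrac{13}{2} → -\tfrac{1}{5}b^{3} + \tfrac{133}{20}b^{2} + \tfrac{33}{40}b - \tfrac{241}{40}
  leading term b^{3}: no divisor's leading term divides it; move -\tfrac{1}{5}b^{3} to the remainder.
  leading term b^{2}: no divisor's leading term divides it; move \tfrac{133}{20}b^{2} to the remainder.
  leading term b: no divisor's leading term divides it; move \tfrac{33}{40}b to the remainder.
  leading term 1: no divisor's leading term divides it; move -\tfrac{241}{40} to the remainder.
  remainder -\tfrac{1}{5}b^{3} + \tfrac{133}{20}b^{2} + \tfrac{33}{40}b - \tfrac{241}{40} ≠ 0; add h_5 = -\tfrac{1}{5}b^{3} + \tfrac{133}{20}b^{2} + \tfrac{33}{40}b - \tfrac{241}{40} to the basis.

S(f_2,f_3): lcm = a^{2}b. S = 7ab^{2} - 6a + \tfrac{1}{5}b^{3} + \tfrac{1}{4}b^{2} - \tfrac{19}{20}b.
  leading term ab^{2}: subtract (14b)·f_1 from 7ab^{2} - 6a + \tfrac{1}{5}b^{3} + \tfrac{1}{4}b^{2} - \tfrac{19}{20}b → -\tfrac{7}{2}ab - 6a + \tfrac{1}{5}b^{3} + \tfrac{1}{4}b^{2} + \tfrac{51}{20}b
  leading term ab: subtract (-7)·f_1 from -\tfrac{7}{2}ab - 6a + \tfrac{1}{5}b^{3} + \tfrac{1}{4}b^{2} + \tfrac{51}{20}b → -\tfrac{17}{4}a + \tfrac{1}{5}b^{3} + \tfrac{1}{4}b^{2} + \tfrac{51}{20}b - \tfrac{7}{4}
  leading term a: subtract (\tfrac{17}{2})·h_4 from -\tfrac{17}{4}a + \tfrac{1}{5}b^{3} + \tfrac{1}{4}b^{2} + \tfrac{51}{20}b - \tfrac{7}{4} → \tfrac{19}{10}b^{3} + \tfrac{129}{40}b^{2} - \tfrac{357}{80}b - \tfrac{463}{80}
  leading term b^{3}: subtract (-\tfrac{19}{2})·h_5 from \tfrac{19}{10}b^{3} + \tfrac{129}{40}b^{2} - \tfrac{357}{80}b - \tfrac{463}{80} → \tfrac{332}{5}b^{2} + \tfrac{27}{8}b - \tfrac{2521}{40}
  leading term b^{2}: no divisor's leading term divides it; move \tfrac{332}{5}b^{2} to the remainder.
  leading term b: no divisor's leading term divides it; move \tfrac{27}{8}b to the remainder.
  leading term 1: no divisor's leading term divides it; move -\tfrac{2521}{40} to the remainder.
  remainder \tfrac{332}{5}b^{2} + \tfrac{27}{8}b - \tfrac{2521}{40} ≠ 0; add h_6 = \tfrac{332}{5}b^{2} + \tfrac{27}{8}b - \tfrac{2521}{40} to the basis.

S(f_1,h_4): lcm = ab. S = \tfrac{1}{2}a - \tfrac{2}{5}b^{4} - \tfrac{7}{10}b^{3} + \tfrac{33}{20}b^{2} + \tfrac{19}{20}b - \tfrac{1}{2}.
  leading term a: subtract (-1)·h_4 from \tfrac{1}{2}a - \tfrac{2}{5}b^{4} - \tfrac{7}{10}b^{3} + \tfrac{33}{20}b^{2} + \tfrac{19}{20}b - \tfrac{1}{2} → -\tfrac{2}{5}b^{4} - \tfrac{9}{10}b^{3} + \tfrac{13}{10}b^{2} + \tfrac{71}{40}b - \tfrac{1}{40}
  leading term b^{4}: subtract (2b)·h_5 from -\tfrac{2}{5}b^{4} - \tfrac{9}{10}b^{3} + \tfrac{13}{10}b^{2} + \tfrac{71}{40}b - \tfrac{1}{40} → -\tfrac{71}{5}b^{3} - \tfrac{7}{20}b^{2} + \tfrac{553}{40}b - \tfrac{1}{40}
  leading term b^{3}: subtract (71)·h_5 from -\tfrac{71}{5}b^{3} - \tfrac{7}{20}b^{2} + \tfrac{553}{40}b - \tfrac{1}{40} → -\tfrac{945}{2}b^{2} - \tfrac{179}{4}b + \tfrac{1711}{4}
  leading term b^{2}: subtract (-\tfrac{4725}{664})·h_6 from -\tfrac{945}{2}b^{2} - \tfrac{179}{4}b + \tfrac{1711}{4} → -\tfrac{110137}{5312}b - \tfrac{110137}{5312}
  leading term b: no divisor's leading term divides it; move -\tfrac{110137}{5312}b to the remainder.
  leading term 1: no divisor's leading term divides it; move -\tfrac{110137}{5312} to the remainder.
  remainder -\tfrac{110137}{5312}b - \tfrac{110137}{5312} ≠ 0; add h_7 = -\tfrac{110137}{5312}b - \tfrac{110137}{5312} to the basis.

The other S-polynomials (S(f_2,h_4), S(f_3,h_4), S(f_1,h_5), S(f_2,h_5), S(f_3,h_5), S(h_4,h_5), S(f_1,h_6), S(f_2,h_6), S(f_3,h_6), S(h_4,h_6), S(h_5,h_6), S(f_1,h_7), S(f_2,h_7), S(f_3,h_7), S(h_4,h_7), S(h_5,h_7), S(h_6,h_7)) all reduce to 0 modulo the current basis, so we have a Gröbner basis.
Inter-reduce: drop elements whose leading term is divisible by another's, tail-reduce, and make monic.
Reduced Gröbner basis: {a + 1, b + 1}.
Label its elements g_1 = a + 1, g_2 = b + 1.

Reduce p = 5ab - 6a - 10b - 21 modulo G:
  leading term ab: subtract (5b)·g_1 from 5ab - 6a - 10b - 21 → -6a - 15b - 21
  leading term a: subtract (-6)·g_1 from -6a - 15b - 21 → -15b - 15
  leading term b: subtract (-15)·g_2 from -15b - 15 → 0
  normal form = 0.
Since the normal form is 0, p ∈ I.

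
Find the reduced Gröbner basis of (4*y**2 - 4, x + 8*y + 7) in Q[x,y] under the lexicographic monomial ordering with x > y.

f_1 = 4*y**2 - 4, LT = y**2.
f_2 = x + 8*y + 7, LT = x.

The S-polynomials (S(f_1,f_2)) all reduce to 0 modulo the current basis, so we have a Gröbner basis.

G = {x + 8*y + 7, y**2 - 1}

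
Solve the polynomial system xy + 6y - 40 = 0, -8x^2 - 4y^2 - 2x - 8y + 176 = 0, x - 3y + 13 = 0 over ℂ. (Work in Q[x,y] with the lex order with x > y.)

Compute a lex Gröbner basis by Buchberger's algorithm.
f_1 = xy + 6y - 40, LT = xy.
f_2 = -8x^2 - 2x - 4y^2 - 8y + 176, LT = x^2.
f_3 = x - 3y + 13, LT = x.

S(f_1,f_2): lcm = x^2y. S = 23/4xy - 40x - 1/2y^3 - y^2 + 22y.
  leading term xy: subtract (23/4)·f_1 from 23/4xy - 40x - 1/2y^3 - y^2 + 22y → -40x - 1/2y^3 - y^2 - 25/2y + 230
  leading term x: subtract (-40)·f_3 from -40x - 1/2y^3 - y^2 - 25/2y + 230 → -1/2y^3 - y^2 - 265/2y + 750
  leading term y^3: no divisor's leading term divides it; move -1/2y^3 to the remainder.
  leading term y^2: no divisor's leading term divides it; move -y^2 to the remainder.
  leading term y: no divisor's leading term divides it; move -265/2y to the remainder.
  leading term 1: no divisor's leading term divides it; move 750 to the remainder.
  remainder -1/2y^3 - y^2 - 265/2y + 750 ≠ 0; add h_4 = -1/2y^3 - y^2 - 265/2y + 750 to the basis.

S(f_1,f_3): lcm = xy. S = 3y^2 - 7y - 40.
  leading term y^2: no divisor's leading term divides it; move 3y^2 to the remainder.
  leading term y: no divisor's leading term divides it; move -7y to the remainder.
  leading term 1: no divisor's leading term divides it; move -40 to the remainder.
  remainder 3y^2 - 7y - 40 ≠ 0; add h_5 = 3y^2 - 7y - 40 to the basis.

S(f_2,f_3): lcm = x^2. S = 3xy - 51/4x + 1/2y^2 + y - 22.
  leading term xy: subtract (3)·f_1 from 3xy - 51/4x + 1/2y^2 + y - 22 → -51/4x + 1/2y^2 - 17y + 98
  leading term x: subtract (-51/4)·f_3 from -51/4x + 1/2y^2 - 17y + 98 → 1/2y^2 - 221/4y + 1055/4
  leading term y^2: subtract (1/6)·h_5 from 1/2y^2 - 221/4y + 1055/4 → -649/12y + 3245/12
  leading term y: no divisor's leading term divides it; move -649/12y to the remainder.
  leading term 1: no divisor's leading term divides it; move 3245/12 to the remainder.
  remainder -649/12y + 3245/12 ≠ 0; add h_6 = -649/12y + 3245/12 to the basis.

The other S-polynomials (S(f_1,h_4), S(f_2,h_4), S(f_3,h_4), S(f_1,h_5), S(f_2,h_5), S(f_3,h_5), S(h_4,h_5), S(f_1,h_6), S(f_2,h_6), S(f_3,h_6), S(h_4,h_6), S(h_5,h_6)) all reduce to 0 modulo the current basis, so we have a Gröbner basis.
Inter-reduce: drop elements whose leading term is divisible by another's, tail-reduce, and make monic.
Reduced Gröbner basis: {x - 2, y - 5}.

Since the basis is lex-ordered, y - 5 is univariate in y. Its roots are {5}. Back-substituting each root into the other basis elements fixes the other coordinates.
  y = 5: the earlier basis element becomes x - 2 = 0, giving x = 2 — point (2, 5).

{(2, 5)}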